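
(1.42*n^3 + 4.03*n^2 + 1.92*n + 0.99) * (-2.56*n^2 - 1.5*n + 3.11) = -3.6352*n^5 - 12.4468*n^4 - 6.544*n^3 + 7.1189*n^2 + 4.4862*n + 3.0789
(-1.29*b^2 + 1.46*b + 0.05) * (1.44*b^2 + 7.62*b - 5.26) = -1.8576*b^4 - 7.7274*b^3 + 17.9826*b^2 - 7.2986*b - 0.263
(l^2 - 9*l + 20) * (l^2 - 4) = l^4 - 9*l^3 + 16*l^2 + 36*l - 80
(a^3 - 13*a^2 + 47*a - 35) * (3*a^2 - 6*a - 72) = 3*a^5 - 45*a^4 + 147*a^3 + 549*a^2 - 3174*a + 2520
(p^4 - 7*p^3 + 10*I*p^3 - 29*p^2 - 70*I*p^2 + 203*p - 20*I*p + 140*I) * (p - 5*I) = p^5 - 7*p^4 + 5*I*p^4 + 21*p^3 - 35*I*p^3 - 147*p^2 + 125*I*p^2 - 100*p - 875*I*p + 700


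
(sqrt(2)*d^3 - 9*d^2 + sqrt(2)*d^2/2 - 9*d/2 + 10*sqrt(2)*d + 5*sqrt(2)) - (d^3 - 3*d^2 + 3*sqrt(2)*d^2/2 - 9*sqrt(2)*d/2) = -d^3 + sqrt(2)*d^3 - 6*d^2 - sqrt(2)*d^2 - 9*d/2 + 29*sqrt(2)*d/2 + 5*sqrt(2)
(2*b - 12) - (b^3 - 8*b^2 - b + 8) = -b^3 + 8*b^2 + 3*b - 20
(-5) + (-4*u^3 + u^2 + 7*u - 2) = -4*u^3 + u^2 + 7*u - 7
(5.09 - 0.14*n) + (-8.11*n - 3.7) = 1.39 - 8.25*n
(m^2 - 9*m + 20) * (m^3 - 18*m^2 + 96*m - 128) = m^5 - 27*m^4 + 278*m^3 - 1352*m^2 + 3072*m - 2560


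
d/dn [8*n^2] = 16*n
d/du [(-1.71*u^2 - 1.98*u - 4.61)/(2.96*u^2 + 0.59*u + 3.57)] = (4.8519*u^2 + 15.0818*u - 4.3487)/(8.7616*u^4 + 3.4928*u^3 + 21.4825*u^2 + 4.2126*u + 12.7449)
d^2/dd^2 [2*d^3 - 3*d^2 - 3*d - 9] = 12*d - 6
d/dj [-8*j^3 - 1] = -24*j^2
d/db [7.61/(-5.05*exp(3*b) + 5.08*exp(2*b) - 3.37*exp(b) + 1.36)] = (115.2915*exp(2*b) - 77.3176*exp(b) + 25.6457)*exp(b)/(5.05*exp(3*b) - 5.08*exp(2*b) + 3.37*exp(b) - 1.36)^2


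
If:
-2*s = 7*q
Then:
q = -2*s/7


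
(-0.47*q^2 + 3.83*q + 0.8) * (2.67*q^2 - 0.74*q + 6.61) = -1.2549*q^4 + 10.5739*q^3 - 3.8049*q^2 + 24.7243*q + 5.288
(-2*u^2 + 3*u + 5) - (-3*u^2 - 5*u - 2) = u^2 + 8*u + 7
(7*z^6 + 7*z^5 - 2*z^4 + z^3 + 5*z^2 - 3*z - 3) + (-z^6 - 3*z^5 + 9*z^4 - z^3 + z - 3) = 6*z^6 + 4*z^5 + 7*z^4 + 5*z^2 - 2*z - 6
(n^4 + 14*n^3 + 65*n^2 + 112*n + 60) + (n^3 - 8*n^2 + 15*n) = n^4 + 15*n^3 + 57*n^2 + 127*n + 60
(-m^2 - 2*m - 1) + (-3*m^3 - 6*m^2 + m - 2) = -3*m^3 - 7*m^2 - m - 3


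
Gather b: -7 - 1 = -8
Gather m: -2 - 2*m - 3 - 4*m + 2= -6*m - 3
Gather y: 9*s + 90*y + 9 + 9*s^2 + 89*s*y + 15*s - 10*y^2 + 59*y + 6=9*s^2 + 24*s - 10*y^2 + y*(89*s + 149) + 15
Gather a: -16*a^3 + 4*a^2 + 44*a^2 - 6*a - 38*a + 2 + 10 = -16*a^3 + 48*a^2 - 44*a + 12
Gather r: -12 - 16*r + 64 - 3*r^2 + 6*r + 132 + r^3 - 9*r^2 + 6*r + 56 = r^3 - 12*r^2 - 4*r + 240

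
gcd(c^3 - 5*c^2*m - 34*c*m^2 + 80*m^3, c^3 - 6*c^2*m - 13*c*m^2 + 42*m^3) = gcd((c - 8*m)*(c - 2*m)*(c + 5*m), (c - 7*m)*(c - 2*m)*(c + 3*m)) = c - 2*m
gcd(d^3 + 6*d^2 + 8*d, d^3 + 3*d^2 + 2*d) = d^2 + 2*d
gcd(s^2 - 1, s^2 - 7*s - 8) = s + 1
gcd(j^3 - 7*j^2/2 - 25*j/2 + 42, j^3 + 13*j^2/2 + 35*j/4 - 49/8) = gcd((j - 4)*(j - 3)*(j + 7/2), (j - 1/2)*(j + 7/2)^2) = j + 7/2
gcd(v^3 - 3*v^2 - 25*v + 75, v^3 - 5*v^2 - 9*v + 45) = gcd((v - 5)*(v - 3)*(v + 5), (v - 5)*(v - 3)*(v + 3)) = v^2 - 8*v + 15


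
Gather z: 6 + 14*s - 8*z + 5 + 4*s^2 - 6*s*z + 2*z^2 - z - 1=4*s^2 + 14*s + 2*z^2 + z*(-6*s - 9) + 10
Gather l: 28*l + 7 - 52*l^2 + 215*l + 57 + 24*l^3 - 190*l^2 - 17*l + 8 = 24*l^3 - 242*l^2 + 226*l + 72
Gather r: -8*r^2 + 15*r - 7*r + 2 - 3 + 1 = -8*r^2 + 8*r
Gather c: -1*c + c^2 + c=c^2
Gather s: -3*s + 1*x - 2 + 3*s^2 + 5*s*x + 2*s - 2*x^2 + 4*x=3*s^2 + s*(5*x - 1) - 2*x^2 + 5*x - 2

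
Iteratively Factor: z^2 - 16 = (z + 4)*(z - 4)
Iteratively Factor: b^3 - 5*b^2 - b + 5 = (b + 1)*(b^2 - 6*b + 5) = (b - 5)*(b + 1)*(b - 1)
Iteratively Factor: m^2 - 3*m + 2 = (m - 1)*(m - 2)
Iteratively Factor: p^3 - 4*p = (p + 2)*(p^2 - 2*p) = (p - 2)*(p + 2)*(p)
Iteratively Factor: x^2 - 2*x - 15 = (x + 3)*(x - 5)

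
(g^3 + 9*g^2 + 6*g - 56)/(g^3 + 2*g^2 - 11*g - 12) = (g^2 + 5*g - 14)/(g^2 - 2*g - 3)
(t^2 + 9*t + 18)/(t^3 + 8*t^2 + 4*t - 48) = (t + 3)/(t^2 + 2*t - 8)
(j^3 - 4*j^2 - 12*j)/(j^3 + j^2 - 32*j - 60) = j/(j + 5)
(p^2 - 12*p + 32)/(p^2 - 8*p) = (p - 4)/p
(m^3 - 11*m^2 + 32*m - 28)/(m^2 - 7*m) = m - 4 + 4/m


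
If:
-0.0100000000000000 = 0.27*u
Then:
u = -0.04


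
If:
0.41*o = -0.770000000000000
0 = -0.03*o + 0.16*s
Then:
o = -1.88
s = -0.35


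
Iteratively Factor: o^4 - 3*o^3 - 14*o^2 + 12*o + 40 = (o - 2)*(o^3 - o^2 - 16*o - 20) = (o - 2)*(o + 2)*(o^2 - 3*o - 10) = (o - 2)*(o + 2)^2*(o - 5)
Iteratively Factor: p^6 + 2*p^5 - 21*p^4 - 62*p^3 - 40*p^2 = (p)*(p^5 + 2*p^4 - 21*p^3 - 62*p^2 - 40*p) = p*(p - 5)*(p^4 + 7*p^3 + 14*p^2 + 8*p) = p^2*(p - 5)*(p^3 + 7*p^2 + 14*p + 8) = p^2*(p - 5)*(p + 4)*(p^2 + 3*p + 2) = p^2*(p - 5)*(p + 1)*(p + 4)*(p + 2)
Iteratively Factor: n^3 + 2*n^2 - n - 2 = (n + 1)*(n^2 + n - 2) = (n + 1)*(n + 2)*(n - 1)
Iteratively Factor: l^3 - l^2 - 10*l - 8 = (l + 2)*(l^2 - 3*l - 4) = (l - 4)*(l + 2)*(l + 1)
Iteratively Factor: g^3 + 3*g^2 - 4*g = (g + 4)*(g^2 - g) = (g - 1)*(g + 4)*(g)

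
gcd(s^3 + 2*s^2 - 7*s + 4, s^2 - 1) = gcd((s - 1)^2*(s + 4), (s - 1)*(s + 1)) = s - 1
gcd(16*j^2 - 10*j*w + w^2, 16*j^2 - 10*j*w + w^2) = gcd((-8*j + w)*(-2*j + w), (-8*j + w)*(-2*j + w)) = 16*j^2 - 10*j*w + w^2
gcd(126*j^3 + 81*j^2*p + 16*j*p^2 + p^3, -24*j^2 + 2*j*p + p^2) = 6*j + p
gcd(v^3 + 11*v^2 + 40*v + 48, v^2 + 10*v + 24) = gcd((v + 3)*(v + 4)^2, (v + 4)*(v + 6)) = v + 4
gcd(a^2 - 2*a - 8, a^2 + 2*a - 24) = a - 4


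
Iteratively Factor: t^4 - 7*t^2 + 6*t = (t - 1)*(t^3 + t^2 - 6*t) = t*(t - 1)*(t^2 + t - 6) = t*(t - 1)*(t + 3)*(t - 2)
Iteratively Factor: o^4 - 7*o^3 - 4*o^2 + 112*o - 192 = (o - 4)*(o^3 - 3*o^2 - 16*o + 48) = (o - 4)*(o + 4)*(o^2 - 7*o + 12) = (o - 4)*(o - 3)*(o + 4)*(o - 4)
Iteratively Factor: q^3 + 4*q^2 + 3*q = (q + 1)*(q^2 + 3*q) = (q + 1)*(q + 3)*(q)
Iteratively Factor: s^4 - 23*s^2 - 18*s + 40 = (s + 4)*(s^3 - 4*s^2 - 7*s + 10) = (s + 2)*(s + 4)*(s^2 - 6*s + 5) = (s - 1)*(s + 2)*(s + 4)*(s - 5)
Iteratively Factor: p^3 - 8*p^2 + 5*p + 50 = (p - 5)*(p^2 - 3*p - 10) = (p - 5)^2*(p + 2)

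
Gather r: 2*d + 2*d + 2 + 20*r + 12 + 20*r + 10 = 4*d + 40*r + 24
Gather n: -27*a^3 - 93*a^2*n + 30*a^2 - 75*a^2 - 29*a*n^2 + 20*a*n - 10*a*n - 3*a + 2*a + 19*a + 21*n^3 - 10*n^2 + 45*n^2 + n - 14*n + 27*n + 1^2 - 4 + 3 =-27*a^3 - 45*a^2 + 18*a + 21*n^3 + n^2*(35 - 29*a) + n*(-93*a^2 + 10*a + 14)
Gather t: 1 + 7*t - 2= 7*t - 1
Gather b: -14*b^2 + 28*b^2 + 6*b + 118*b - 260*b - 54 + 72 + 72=14*b^2 - 136*b + 90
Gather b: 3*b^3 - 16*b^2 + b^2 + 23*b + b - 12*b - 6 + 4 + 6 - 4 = 3*b^3 - 15*b^2 + 12*b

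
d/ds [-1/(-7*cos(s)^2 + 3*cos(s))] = (14*cos(s) - 3)*sin(s)/((7*cos(s) - 3)^2*cos(s)^2)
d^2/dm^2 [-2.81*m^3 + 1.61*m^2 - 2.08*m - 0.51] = 3.22 - 16.86*m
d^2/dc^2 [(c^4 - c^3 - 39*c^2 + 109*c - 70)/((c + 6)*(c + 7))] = 2*(c^3 + 18*c^2 + 108*c - 400)/(c^3 + 18*c^2 + 108*c + 216)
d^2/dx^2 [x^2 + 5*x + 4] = 2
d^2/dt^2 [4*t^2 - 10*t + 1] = 8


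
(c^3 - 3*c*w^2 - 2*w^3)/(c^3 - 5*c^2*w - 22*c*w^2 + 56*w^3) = (-c^2 - 2*c*w - w^2)/(-c^2 + 3*c*w + 28*w^2)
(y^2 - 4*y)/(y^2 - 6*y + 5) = y*(y - 4)/(y^2 - 6*y + 5)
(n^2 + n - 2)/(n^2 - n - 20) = (-n^2 - n + 2)/(-n^2 + n + 20)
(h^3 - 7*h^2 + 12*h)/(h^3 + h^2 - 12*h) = (h - 4)/(h + 4)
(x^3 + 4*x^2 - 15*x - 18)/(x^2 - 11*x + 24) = (x^2 + 7*x + 6)/(x - 8)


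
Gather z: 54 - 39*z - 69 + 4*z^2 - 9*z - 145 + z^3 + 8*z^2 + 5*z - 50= z^3 + 12*z^2 - 43*z - 210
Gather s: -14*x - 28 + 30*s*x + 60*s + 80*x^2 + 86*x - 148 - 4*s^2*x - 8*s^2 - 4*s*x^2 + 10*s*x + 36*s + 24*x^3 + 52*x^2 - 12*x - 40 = s^2*(-4*x - 8) + s*(-4*x^2 + 40*x + 96) + 24*x^3 + 132*x^2 + 60*x - 216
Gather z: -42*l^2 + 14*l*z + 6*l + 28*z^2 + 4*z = -42*l^2 + 6*l + 28*z^2 + z*(14*l + 4)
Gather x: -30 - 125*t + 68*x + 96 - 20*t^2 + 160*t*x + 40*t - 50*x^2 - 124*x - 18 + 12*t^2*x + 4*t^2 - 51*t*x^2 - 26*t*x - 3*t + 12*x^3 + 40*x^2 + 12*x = -16*t^2 - 88*t + 12*x^3 + x^2*(-51*t - 10) + x*(12*t^2 + 134*t - 44) + 48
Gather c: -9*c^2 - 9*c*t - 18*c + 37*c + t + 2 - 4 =-9*c^2 + c*(19 - 9*t) + t - 2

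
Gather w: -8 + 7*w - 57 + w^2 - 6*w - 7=w^2 + w - 72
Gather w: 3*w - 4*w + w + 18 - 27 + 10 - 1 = 0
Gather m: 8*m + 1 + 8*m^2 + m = 8*m^2 + 9*m + 1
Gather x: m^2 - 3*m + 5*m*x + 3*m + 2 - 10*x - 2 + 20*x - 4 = m^2 + x*(5*m + 10) - 4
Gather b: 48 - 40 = 8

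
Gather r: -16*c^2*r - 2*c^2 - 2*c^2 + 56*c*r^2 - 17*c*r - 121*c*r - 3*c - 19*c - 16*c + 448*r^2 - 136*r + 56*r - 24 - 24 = -4*c^2 - 38*c + r^2*(56*c + 448) + r*(-16*c^2 - 138*c - 80) - 48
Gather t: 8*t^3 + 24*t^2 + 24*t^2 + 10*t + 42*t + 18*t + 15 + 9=8*t^3 + 48*t^2 + 70*t + 24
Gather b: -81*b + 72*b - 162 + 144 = -9*b - 18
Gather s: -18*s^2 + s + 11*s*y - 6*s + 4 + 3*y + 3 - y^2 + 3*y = -18*s^2 + s*(11*y - 5) - y^2 + 6*y + 7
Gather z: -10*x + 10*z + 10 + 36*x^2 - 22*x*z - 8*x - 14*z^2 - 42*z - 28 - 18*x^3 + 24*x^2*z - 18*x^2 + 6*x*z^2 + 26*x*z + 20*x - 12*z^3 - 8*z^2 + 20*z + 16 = -18*x^3 + 18*x^2 + 2*x - 12*z^3 + z^2*(6*x - 22) + z*(24*x^2 + 4*x - 12) - 2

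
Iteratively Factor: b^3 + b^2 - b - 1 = (b - 1)*(b^2 + 2*b + 1) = (b - 1)*(b + 1)*(b + 1)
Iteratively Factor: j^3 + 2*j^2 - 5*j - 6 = (j - 2)*(j^2 + 4*j + 3) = (j - 2)*(j + 1)*(j + 3)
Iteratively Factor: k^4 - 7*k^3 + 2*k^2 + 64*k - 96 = (k - 4)*(k^3 - 3*k^2 - 10*k + 24) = (k - 4)*(k + 3)*(k^2 - 6*k + 8) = (k - 4)*(k - 2)*(k + 3)*(k - 4)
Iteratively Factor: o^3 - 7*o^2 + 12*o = (o - 4)*(o^2 - 3*o) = o*(o - 4)*(o - 3)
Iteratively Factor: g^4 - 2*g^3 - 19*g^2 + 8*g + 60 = (g + 2)*(g^3 - 4*g^2 - 11*g + 30) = (g - 5)*(g + 2)*(g^2 + g - 6) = (g - 5)*(g + 2)*(g + 3)*(g - 2)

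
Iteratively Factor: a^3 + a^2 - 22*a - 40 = (a - 5)*(a^2 + 6*a + 8) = (a - 5)*(a + 4)*(a + 2)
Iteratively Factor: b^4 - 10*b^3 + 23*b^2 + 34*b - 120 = (b + 2)*(b^3 - 12*b^2 + 47*b - 60) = (b - 5)*(b + 2)*(b^2 - 7*b + 12) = (b - 5)*(b - 3)*(b + 2)*(b - 4)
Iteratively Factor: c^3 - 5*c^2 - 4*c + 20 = (c - 5)*(c^2 - 4) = (c - 5)*(c + 2)*(c - 2)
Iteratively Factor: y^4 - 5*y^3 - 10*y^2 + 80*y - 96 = (y + 4)*(y^3 - 9*y^2 + 26*y - 24) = (y - 4)*(y + 4)*(y^2 - 5*y + 6) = (y - 4)*(y - 2)*(y + 4)*(y - 3)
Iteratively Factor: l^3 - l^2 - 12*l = (l + 3)*(l^2 - 4*l) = l*(l + 3)*(l - 4)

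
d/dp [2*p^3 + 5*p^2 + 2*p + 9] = 6*p^2 + 10*p + 2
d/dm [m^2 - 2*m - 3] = 2*m - 2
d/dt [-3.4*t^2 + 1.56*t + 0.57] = 1.56 - 6.8*t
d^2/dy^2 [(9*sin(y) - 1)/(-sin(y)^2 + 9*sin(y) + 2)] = (-9*sin(y)^5 - 77*sin(y)^4 - 117*sin(y)^3 + 245*sin(y)^2 + 108*sin(y) - 490)/(9*sin(y) + cos(y)^2 + 1)^3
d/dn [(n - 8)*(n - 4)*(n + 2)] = 3*n^2 - 20*n + 8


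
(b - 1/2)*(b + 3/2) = b^2 + b - 3/4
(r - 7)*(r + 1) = r^2 - 6*r - 7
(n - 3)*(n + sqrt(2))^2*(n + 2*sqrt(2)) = n^4 - 3*n^3 + 4*sqrt(2)*n^3 - 12*sqrt(2)*n^2 + 10*n^2 - 30*n + 4*sqrt(2)*n - 12*sqrt(2)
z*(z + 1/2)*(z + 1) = z^3 + 3*z^2/2 + z/2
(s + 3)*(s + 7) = s^2 + 10*s + 21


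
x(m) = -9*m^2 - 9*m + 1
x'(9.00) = -171.00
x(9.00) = -809.00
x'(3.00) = -63.00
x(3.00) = -107.00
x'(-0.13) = -6.66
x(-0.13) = 2.02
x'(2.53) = -54.54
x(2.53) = -79.38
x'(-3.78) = 59.04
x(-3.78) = -93.58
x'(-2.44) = 34.92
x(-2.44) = -30.62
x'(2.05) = -45.90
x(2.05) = -55.27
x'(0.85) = -24.30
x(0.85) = -13.15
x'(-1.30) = 14.40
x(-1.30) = -2.51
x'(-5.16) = 83.88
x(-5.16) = -192.19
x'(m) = -18*m - 9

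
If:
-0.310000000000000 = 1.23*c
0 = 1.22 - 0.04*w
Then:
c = -0.25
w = 30.50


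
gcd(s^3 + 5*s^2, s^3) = s^2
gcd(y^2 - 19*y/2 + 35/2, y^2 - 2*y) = 1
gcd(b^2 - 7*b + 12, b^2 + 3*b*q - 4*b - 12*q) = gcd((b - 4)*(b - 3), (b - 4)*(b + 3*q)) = b - 4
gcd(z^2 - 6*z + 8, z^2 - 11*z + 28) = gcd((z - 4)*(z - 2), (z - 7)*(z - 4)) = z - 4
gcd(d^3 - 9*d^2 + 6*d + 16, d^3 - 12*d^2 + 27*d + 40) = d^2 - 7*d - 8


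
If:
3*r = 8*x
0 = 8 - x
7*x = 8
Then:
No Solution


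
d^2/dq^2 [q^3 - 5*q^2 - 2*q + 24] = 6*q - 10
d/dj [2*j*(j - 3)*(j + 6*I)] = 6*j^2 + j*(-12 + 24*I) - 36*I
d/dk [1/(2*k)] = -1/(2*k^2)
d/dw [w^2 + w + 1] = 2*w + 1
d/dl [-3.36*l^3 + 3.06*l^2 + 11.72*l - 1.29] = -10.08*l^2 + 6.12*l + 11.72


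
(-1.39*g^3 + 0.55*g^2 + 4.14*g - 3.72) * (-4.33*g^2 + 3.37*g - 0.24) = 6.0187*g^5 - 7.0658*g^4 - 15.7391*g^3 + 29.9274*g^2 - 13.53*g + 0.8928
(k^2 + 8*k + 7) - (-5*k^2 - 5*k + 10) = 6*k^2 + 13*k - 3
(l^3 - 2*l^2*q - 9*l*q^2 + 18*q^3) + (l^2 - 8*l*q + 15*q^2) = l^3 - 2*l^2*q + l^2 - 9*l*q^2 - 8*l*q + 18*q^3 + 15*q^2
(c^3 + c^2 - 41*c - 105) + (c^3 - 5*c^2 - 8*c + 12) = 2*c^3 - 4*c^2 - 49*c - 93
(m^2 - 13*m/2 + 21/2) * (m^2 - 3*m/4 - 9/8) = m^4 - 29*m^3/4 + 57*m^2/4 - 9*m/16 - 189/16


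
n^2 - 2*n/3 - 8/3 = (n - 2)*(n + 4/3)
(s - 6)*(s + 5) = s^2 - s - 30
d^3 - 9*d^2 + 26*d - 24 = (d - 4)*(d - 3)*(d - 2)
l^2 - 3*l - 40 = (l - 8)*(l + 5)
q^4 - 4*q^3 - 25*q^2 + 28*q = q*(q - 7)*(q - 1)*(q + 4)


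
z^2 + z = z*(z + 1)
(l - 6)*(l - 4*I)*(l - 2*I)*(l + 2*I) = l^4 - 6*l^3 - 4*I*l^3 + 4*l^2 + 24*I*l^2 - 24*l - 16*I*l + 96*I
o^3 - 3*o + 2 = (o - 1)^2*(o + 2)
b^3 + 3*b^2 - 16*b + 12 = (b - 2)*(b - 1)*(b + 6)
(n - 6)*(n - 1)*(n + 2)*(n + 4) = n^4 - n^3 - 28*n^2 - 20*n + 48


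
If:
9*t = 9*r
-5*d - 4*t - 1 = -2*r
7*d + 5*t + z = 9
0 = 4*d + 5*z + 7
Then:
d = -43/21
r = 97/21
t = 97/21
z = 5/21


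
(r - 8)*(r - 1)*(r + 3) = r^3 - 6*r^2 - 19*r + 24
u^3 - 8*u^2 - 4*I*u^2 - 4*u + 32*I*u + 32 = (u - 8)*(u - 2*I)^2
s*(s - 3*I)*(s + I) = s^3 - 2*I*s^2 + 3*s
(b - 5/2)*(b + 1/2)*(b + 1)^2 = b^4 - 17*b^2/4 - 9*b/2 - 5/4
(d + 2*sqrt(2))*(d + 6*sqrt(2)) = d^2 + 8*sqrt(2)*d + 24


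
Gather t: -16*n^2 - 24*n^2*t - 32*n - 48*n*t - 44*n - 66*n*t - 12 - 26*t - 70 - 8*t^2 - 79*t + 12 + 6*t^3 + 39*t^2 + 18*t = -16*n^2 - 76*n + 6*t^3 + 31*t^2 + t*(-24*n^2 - 114*n - 87) - 70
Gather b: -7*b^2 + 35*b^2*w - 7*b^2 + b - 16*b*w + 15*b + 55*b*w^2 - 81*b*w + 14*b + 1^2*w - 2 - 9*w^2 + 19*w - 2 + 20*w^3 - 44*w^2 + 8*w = b^2*(35*w - 14) + b*(55*w^2 - 97*w + 30) + 20*w^3 - 53*w^2 + 28*w - 4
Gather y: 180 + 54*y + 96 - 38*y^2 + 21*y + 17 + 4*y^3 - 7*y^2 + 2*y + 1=4*y^3 - 45*y^2 + 77*y + 294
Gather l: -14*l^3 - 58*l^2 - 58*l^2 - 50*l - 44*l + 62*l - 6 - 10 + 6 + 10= -14*l^3 - 116*l^2 - 32*l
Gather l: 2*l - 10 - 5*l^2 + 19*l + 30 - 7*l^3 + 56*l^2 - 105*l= -7*l^3 + 51*l^2 - 84*l + 20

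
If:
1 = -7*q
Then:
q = -1/7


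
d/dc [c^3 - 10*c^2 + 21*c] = 3*c^2 - 20*c + 21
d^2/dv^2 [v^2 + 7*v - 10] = 2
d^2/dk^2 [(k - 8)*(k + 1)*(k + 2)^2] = 12*k^2 - 18*k - 64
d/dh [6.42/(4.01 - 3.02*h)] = 19.3884/(3.02*h - 4.01)^2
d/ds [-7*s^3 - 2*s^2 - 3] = s*(-21*s - 4)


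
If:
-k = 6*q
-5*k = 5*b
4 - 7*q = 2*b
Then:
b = 24/19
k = -24/19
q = 4/19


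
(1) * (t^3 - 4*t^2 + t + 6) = t^3 - 4*t^2 + t + 6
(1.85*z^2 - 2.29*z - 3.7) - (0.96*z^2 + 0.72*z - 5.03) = 0.89*z^2 - 3.01*z + 1.33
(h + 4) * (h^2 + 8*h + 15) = h^3 + 12*h^2 + 47*h + 60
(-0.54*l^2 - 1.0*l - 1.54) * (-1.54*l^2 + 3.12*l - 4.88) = 0.8316*l^4 - 0.1448*l^3 + 1.8868*l^2 + 0.0751999999999997*l + 7.5152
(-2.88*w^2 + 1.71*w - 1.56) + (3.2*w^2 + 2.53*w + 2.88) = 0.32*w^2 + 4.24*w + 1.32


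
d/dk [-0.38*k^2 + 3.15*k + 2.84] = 3.15 - 0.76*k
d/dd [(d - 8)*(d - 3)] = 2*d - 11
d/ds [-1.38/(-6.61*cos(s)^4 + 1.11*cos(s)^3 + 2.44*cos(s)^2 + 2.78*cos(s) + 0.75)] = (36.4872*cos(s)^3 - 4.5954*cos(s)^2 - 6.7344*cos(s) - 3.8364)*sin(s)/(-6.61*cos(s)^4 + 1.11*cos(s)^3 + 2.44*cos(s)^2 + 2.78*cos(s) + 0.75)^2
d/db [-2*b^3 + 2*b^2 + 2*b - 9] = -6*b^2 + 4*b + 2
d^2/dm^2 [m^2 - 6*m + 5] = 2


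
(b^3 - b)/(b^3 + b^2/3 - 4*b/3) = 3*(b + 1)/(3*b + 4)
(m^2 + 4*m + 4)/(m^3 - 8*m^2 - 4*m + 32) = (m + 2)/(m^2 - 10*m + 16)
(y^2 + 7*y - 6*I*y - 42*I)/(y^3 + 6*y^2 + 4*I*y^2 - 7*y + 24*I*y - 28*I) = (y - 6*I)/(y^2 + y*(-1 + 4*I) - 4*I)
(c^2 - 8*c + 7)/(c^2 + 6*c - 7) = (c - 7)/(c + 7)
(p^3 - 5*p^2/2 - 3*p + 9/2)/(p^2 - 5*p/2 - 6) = (p^2 - 4*p + 3)/(p - 4)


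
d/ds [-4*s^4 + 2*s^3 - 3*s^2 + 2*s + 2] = -16*s^3 + 6*s^2 - 6*s + 2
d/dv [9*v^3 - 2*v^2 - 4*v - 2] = 27*v^2 - 4*v - 4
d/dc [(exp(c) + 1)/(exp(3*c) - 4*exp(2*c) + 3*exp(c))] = (-2*exp(3*c) + exp(2*c) + 8*exp(c) - 3)*exp(-c)/(exp(4*c) - 8*exp(3*c) + 22*exp(2*c) - 24*exp(c) + 9)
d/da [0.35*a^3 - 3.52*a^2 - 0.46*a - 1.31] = 1.05*a^2 - 7.04*a - 0.46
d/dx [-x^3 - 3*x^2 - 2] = 3*x*(-x - 2)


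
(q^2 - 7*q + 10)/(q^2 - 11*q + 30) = (q - 2)/(q - 6)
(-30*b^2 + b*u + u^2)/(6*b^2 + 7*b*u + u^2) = (-5*b + u)/(b + u)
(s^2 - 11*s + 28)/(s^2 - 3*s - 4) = (s - 7)/(s + 1)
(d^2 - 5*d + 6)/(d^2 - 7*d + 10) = (d - 3)/(d - 5)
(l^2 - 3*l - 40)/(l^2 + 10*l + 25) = (l - 8)/(l + 5)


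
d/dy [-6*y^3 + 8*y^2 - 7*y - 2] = -18*y^2 + 16*y - 7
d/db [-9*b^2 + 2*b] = 2 - 18*b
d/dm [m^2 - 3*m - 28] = 2*m - 3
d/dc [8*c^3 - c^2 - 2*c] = 24*c^2 - 2*c - 2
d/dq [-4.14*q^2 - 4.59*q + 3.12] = -8.28*q - 4.59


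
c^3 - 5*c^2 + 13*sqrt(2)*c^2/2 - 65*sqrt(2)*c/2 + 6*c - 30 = (c - 5)*(c + sqrt(2)/2)*(c + 6*sqrt(2))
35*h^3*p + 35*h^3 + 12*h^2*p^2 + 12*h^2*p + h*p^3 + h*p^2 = (5*h + p)*(7*h + p)*(h*p + h)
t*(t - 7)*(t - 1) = t^3 - 8*t^2 + 7*t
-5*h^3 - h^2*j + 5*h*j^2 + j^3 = (-h + j)*(h + j)*(5*h + j)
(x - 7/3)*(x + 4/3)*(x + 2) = x^3 + x^2 - 46*x/9 - 56/9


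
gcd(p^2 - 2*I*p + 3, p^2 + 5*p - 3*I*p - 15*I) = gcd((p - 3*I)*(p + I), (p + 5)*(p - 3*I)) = p - 3*I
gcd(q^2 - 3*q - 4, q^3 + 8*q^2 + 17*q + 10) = q + 1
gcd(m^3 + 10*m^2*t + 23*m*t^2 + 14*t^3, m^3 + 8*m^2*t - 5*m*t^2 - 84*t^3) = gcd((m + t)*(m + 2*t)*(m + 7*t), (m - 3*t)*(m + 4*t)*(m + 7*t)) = m + 7*t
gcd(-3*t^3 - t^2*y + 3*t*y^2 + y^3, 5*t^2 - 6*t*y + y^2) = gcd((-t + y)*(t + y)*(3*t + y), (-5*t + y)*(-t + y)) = -t + y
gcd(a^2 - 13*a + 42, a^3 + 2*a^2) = 1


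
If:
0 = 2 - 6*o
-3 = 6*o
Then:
No Solution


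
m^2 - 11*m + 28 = (m - 7)*(m - 4)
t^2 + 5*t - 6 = (t - 1)*(t + 6)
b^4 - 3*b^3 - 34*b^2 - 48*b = b*(b - 8)*(b + 2)*(b + 3)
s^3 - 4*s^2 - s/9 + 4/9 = (s - 4)*(s - 1/3)*(s + 1/3)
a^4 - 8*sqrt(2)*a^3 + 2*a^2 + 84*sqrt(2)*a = a*(a - 7*sqrt(2))*(a - 3*sqrt(2))*(a + 2*sqrt(2))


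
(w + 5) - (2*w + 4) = 1 - w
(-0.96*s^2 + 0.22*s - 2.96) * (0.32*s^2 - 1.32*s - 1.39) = -0.3072*s^4 + 1.3376*s^3 + 0.0967999999999998*s^2 + 3.6014*s + 4.1144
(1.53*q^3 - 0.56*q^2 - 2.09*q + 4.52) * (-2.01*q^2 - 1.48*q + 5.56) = -3.0753*q^5 - 1.1388*q^4 + 13.5365*q^3 - 9.1056*q^2 - 18.31*q + 25.1312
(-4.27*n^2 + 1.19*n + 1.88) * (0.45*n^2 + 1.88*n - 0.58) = -1.9215*n^4 - 7.4921*n^3 + 5.5598*n^2 + 2.8442*n - 1.0904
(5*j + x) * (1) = 5*j + x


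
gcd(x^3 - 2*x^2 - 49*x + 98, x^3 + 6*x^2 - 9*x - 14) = x^2 + 5*x - 14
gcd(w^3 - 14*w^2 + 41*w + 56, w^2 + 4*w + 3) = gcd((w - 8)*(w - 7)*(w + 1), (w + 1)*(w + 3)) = w + 1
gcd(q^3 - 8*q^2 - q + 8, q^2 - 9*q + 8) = q^2 - 9*q + 8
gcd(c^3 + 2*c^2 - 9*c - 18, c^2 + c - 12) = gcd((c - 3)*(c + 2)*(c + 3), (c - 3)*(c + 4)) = c - 3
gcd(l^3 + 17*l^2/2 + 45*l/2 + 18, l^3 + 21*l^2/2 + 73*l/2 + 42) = l^2 + 7*l + 12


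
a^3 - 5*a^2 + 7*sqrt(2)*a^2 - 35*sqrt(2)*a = a*(a - 5)*(a + 7*sqrt(2))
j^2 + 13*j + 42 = (j + 6)*(j + 7)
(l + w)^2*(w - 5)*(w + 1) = l^2*w^2 - 4*l^2*w - 5*l^2 + 2*l*w^3 - 8*l*w^2 - 10*l*w + w^4 - 4*w^3 - 5*w^2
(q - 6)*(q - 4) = q^2 - 10*q + 24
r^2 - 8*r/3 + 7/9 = (r - 7/3)*(r - 1/3)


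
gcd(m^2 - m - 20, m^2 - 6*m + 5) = m - 5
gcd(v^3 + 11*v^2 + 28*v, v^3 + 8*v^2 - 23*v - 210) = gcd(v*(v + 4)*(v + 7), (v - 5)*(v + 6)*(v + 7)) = v + 7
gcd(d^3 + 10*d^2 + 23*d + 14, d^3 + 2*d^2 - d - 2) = d^2 + 3*d + 2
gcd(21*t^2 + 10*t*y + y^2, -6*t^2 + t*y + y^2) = 3*t + y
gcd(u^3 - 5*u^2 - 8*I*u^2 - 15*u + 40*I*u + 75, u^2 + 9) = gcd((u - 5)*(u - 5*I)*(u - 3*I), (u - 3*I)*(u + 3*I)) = u - 3*I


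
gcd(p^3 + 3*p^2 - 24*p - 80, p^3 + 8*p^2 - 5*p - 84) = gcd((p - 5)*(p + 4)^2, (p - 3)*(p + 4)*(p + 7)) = p + 4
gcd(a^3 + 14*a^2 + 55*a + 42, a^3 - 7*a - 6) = a + 1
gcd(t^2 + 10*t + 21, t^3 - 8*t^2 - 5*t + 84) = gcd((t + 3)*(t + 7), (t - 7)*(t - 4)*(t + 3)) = t + 3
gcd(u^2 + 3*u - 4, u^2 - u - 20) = u + 4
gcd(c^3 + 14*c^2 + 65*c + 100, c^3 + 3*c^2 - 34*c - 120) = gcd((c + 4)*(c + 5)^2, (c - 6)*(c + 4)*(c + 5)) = c^2 + 9*c + 20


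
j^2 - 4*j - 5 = (j - 5)*(j + 1)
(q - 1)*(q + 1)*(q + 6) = q^3 + 6*q^2 - q - 6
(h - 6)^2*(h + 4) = h^3 - 8*h^2 - 12*h + 144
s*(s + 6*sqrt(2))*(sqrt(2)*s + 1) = sqrt(2)*s^3 + 13*s^2 + 6*sqrt(2)*s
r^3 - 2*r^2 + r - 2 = (r - 2)*(r - I)*(r + I)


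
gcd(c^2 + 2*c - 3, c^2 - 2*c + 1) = c - 1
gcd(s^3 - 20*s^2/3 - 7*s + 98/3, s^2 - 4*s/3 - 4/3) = s - 2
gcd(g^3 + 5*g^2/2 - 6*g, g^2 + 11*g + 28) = g + 4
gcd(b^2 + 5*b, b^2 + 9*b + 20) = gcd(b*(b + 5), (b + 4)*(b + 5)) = b + 5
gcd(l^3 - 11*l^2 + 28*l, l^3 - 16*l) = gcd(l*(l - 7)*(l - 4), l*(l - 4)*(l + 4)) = l^2 - 4*l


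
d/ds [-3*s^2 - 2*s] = -6*s - 2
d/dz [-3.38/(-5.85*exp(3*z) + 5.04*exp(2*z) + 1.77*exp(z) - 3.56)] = (-59.319*exp(2*z) + 34.0704*exp(z) + 5.9826)*exp(z)/(5.85*exp(3*z) - 5.04*exp(2*z) - 1.77*exp(z) + 3.56)^2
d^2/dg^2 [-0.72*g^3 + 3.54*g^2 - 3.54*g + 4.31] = 7.08 - 4.32*g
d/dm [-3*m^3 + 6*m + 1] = 6 - 9*m^2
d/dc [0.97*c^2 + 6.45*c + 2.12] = 1.94*c + 6.45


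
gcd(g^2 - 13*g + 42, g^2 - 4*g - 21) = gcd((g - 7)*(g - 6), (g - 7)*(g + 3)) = g - 7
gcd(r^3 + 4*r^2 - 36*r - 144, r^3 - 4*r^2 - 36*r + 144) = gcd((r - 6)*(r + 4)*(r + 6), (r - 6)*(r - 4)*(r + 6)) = r^2 - 36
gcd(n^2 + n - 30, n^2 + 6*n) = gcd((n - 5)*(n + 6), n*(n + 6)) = n + 6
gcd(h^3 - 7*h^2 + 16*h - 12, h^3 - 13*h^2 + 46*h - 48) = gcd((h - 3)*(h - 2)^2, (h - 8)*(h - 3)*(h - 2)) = h^2 - 5*h + 6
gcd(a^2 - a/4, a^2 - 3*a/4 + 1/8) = a - 1/4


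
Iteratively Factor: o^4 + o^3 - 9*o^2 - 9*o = (o + 3)*(o^3 - 2*o^2 - 3*o) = (o + 1)*(o + 3)*(o^2 - 3*o) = (o - 3)*(o + 1)*(o + 3)*(o)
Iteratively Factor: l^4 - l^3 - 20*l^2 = (l - 5)*(l^3 + 4*l^2) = l*(l - 5)*(l^2 + 4*l) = l*(l - 5)*(l + 4)*(l)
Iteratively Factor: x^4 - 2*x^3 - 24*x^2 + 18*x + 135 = (x - 3)*(x^3 + x^2 - 21*x - 45) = (x - 3)*(x + 3)*(x^2 - 2*x - 15) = (x - 5)*(x - 3)*(x + 3)*(x + 3)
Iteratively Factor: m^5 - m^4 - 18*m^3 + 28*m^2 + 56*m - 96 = (m - 2)*(m^4 + m^3 - 16*m^2 - 4*m + 48) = (m - 2)*(m + 2)*(m^3 - m^2 - 14*m + 24) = (m - 2)*(m + 2)*(m + 4)*(m^2 - 5*m + 6) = (m - 3)*(m - 2)*(m + 2)*(m + 4)*(m - 2)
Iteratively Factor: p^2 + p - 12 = (p + 4)*(p - 3)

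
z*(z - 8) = z^2 - 8*z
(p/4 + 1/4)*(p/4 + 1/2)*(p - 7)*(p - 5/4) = p^4/16 - 21*p^3/64 - 7*p^2/8 + 39*p/64 + 35/32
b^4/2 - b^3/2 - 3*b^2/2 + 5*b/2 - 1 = (b/2 + 1)*(b - 1)^3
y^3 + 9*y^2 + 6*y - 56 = (y - 2)*(y + 4)*(y + 7)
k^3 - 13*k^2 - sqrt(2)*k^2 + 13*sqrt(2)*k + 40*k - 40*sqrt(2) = (k - 8)*(k - 5)*(k - sqrt(2))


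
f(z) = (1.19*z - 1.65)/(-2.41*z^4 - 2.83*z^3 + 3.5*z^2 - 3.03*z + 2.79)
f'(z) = (1.19*z - 1.65)*(9.64*z^3 + 8.49*z^2 - 7.0*z + 3.03)/(-2.41*z^4 - 2.83*z^3 + 3.5*z^2 - 3.03*z + 2.79)^2 + 1.19/(-2.41*z^4 - 2.83*z^3 + 3.5*z^2 - 3.03*z + 2.79) = (8.6037*z^4 - 9.1706*z^3 - 18.1735*z^2 + 11.55*z - 1.6794)/(5.8081*z^8 + 13.6406*z^7 - 8.8611*z^6 - 5.2054*z^5 + 15.952*z^4 - 37.0014*z^3 + 28.7109*z^2 - 16.9074*z + 7.7841)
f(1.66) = -0.01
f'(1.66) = -0.02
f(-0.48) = -0.42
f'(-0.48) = -0.36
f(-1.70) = -0.31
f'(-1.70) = 0.31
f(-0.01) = -0.59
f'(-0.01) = -0.23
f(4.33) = -0.00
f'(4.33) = 0.00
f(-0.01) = -0.59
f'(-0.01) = -0.23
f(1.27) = 0.02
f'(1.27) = -0.23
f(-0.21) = -0.53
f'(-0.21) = -0.37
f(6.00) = -0.00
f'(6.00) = 0.00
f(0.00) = -0.59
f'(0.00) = -0.22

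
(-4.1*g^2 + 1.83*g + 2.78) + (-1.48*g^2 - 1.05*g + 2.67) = -5.58*g^2 + 0.78*g + 5.45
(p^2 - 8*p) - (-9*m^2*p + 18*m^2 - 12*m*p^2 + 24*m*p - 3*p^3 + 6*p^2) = 9*m^2*p - 18*m^2 + 12*m*p^2 - 24*m*p + 3*p^3 - 5*p^2 - 8*p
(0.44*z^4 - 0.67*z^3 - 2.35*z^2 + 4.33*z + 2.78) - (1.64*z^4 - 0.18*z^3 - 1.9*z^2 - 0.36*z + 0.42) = -1.2*z^4 - 0.49*z^3 - 0.45*z^2 + 4.69*z + 2.36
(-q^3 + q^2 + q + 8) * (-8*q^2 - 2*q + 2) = 8*q^5 - 6*q^4 - 12*q^3 - 64*q^2 - 14*q + 16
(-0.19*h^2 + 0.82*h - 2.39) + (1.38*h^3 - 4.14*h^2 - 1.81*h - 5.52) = 1.38*h^3 - 4.33*h^2 - 0.99*h - 7.91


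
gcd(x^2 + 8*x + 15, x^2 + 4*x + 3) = x + 3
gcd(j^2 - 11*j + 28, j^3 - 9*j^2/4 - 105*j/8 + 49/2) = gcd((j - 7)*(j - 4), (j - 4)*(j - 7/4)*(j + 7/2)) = j - 4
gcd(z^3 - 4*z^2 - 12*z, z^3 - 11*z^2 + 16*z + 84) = z^2 - 4*z - 12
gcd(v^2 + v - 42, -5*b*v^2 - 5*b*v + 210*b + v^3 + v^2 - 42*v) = v^2 + v - 42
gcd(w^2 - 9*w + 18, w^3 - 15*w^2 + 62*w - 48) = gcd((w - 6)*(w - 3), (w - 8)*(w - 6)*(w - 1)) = w - 6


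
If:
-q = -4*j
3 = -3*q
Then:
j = -1/4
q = -1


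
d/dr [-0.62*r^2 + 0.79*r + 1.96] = 0.79 - 1.24*r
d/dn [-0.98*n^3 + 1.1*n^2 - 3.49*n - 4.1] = -2.94*n^2 + 2.2*n - 3.49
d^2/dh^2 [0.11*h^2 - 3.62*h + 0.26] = 0.220000000000000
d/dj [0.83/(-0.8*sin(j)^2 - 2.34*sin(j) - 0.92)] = (1.328*sin(j) + 1.9422)*cos(j)/(0.8*sin(j)^2 + 2.34*sin(j) + 0.92)^2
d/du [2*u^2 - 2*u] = 4*u - 2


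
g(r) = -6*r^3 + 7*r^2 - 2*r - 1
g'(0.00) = -2.00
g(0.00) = -1.00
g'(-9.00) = -1586.00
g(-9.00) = 4958.00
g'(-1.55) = -66.94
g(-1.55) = 41.26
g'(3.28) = -149.73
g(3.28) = -143.98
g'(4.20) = -260.72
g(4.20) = -330.45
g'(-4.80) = -483.92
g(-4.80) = 833.43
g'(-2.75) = -176.62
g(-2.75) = 182.22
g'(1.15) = -9.70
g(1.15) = -3.17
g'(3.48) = -171.27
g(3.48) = -176.05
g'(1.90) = -40.38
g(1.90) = -20.68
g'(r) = -18*r^2 + 14*r - 2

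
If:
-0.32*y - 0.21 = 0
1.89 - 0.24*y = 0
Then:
No Solution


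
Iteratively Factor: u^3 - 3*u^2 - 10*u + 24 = (u - 2)*(u^2 - u - 12) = (u - 4)*(u - 2)*(u + 3)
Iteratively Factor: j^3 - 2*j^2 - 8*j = (j)*(j^2 - 2*j - 8) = j*(j + 2)*(j - 4)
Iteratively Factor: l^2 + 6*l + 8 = (l + 4)*(l + 2)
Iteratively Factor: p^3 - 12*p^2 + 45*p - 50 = (p - 5)*(p^2 - 7*p + 10) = (p - 5)^2*(p - 2)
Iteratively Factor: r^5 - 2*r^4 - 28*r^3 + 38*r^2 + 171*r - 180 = (r - 3)*(r^4 + r^3 - 25*r^2 - 37*r + 60) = (r - 3)*(r + 3)*(r^3 - 2*r^2 - 19*r + 20) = (r - 3)*(r - 1)*(r + 3)*(r^2 - r - 20) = (r - 3)*(r - 1)*(r + 3)*(r + 4)*(r - 5)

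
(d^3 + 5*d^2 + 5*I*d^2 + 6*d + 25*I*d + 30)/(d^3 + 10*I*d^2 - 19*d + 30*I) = (d + 5)/(d + 5*I)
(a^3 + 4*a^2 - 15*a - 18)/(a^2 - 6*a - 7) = (a^2 + 3*a - 18)/(a - 7)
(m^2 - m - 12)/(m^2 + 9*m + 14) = (m^2 - m - 12)/(m^2 + 9*m + 14)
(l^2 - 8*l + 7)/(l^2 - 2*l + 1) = (l - 7)/(l - 1)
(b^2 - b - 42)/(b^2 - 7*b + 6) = (b^2 - b - 42)/(b^2 - 7*b + 6)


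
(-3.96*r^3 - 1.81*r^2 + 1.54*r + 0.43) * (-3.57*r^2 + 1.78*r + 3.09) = 14.1372*r^5 - 0.5871*r^4 - 20.956*r^3 - 4.3868*r^2 + 5.524*r + 1.3287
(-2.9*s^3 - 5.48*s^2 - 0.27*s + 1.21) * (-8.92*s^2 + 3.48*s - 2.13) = 25.868*s^5 + 38.7896*s^4 - 10.485*s^3 - 0.0603999999999996*s^2 + 4.7859*s - 2.5773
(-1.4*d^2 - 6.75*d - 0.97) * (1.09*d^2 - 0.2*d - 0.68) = -1.526*d^4 - 7.0775*d^3 + 1.2447*d^2 + 4.784*d + 0.6596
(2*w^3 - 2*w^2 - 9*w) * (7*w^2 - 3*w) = 14*w^5 - 20*w^4 - 57*w^3 + 27*w^2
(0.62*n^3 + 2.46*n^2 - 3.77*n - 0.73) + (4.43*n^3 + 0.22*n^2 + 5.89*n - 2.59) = 5.05*n^3 + 2.68*n^2 + 2.12*n - 3.32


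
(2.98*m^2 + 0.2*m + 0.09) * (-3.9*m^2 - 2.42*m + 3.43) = -11.622*m^4 - 7.9916*m^3 + 9.3864*m^2 + 0.4682*m + 0.3087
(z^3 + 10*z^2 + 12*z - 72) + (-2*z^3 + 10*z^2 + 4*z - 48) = -z^3 + 20*z^2 + 16*z - 120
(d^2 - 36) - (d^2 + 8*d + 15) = -8*d - 51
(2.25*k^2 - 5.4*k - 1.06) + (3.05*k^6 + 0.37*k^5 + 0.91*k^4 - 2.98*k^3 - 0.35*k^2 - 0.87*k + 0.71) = 3.05*k^6 + 0.37*k^5 + 0.91*k^4 - 2.98*k^3 + 1.9*k^2 - 6.27*k - 0.35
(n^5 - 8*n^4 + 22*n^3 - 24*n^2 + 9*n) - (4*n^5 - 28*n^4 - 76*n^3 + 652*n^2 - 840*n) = -3*n^5 + 20*n^4 + 98*n^3 - 676*n^2 + 849*n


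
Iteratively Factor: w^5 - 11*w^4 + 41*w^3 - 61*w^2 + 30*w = (w)*(w^4 - 11*w^3 + 41*w^2 - 61*w + 30) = w*(w - 2)*(w^3 - 9*w^2 + 23*w - 15) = w*(w - 5)*(w - 2)*(w^2 - 4*w + 3) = w*(w - 5)*(w - 3)*(w - 2)*(w - 1)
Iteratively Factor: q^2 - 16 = (q - 4)*(q + 4)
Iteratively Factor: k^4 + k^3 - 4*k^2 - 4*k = (k + 2)*(k^3 - k^2 - 2*k) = (k - 2)*(k + 2)*(k^2 + k) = k*(k - 2)*(k + 2)*(k + 1)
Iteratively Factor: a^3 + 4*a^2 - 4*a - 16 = (a + 2)*(a^2 + 2*a - 8) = (a + 2)*(a + 4)*(a - 2)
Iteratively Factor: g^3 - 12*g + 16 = (g - 2)*(g^2 + 2*g - 8) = (g - 2)^2*(g + 4)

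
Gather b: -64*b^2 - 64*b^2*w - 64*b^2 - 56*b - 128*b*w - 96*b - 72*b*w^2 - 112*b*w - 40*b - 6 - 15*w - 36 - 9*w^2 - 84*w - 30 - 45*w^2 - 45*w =b^2*(-64*w - 128) + b*(-72*w^2 - 240*w - 192) - 54*w^2 - 144*w - 72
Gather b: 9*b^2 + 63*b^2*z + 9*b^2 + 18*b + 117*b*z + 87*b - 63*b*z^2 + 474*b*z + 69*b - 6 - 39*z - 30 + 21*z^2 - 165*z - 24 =b^2*(63*z + 18) + b*(-63*z^2 + 591*z + 174) + 21*z^2 - 204*z - 60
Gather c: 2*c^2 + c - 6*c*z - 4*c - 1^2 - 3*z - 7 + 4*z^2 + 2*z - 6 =2*c^2 + c*(-6*z - 3) + 4*z^2 - z - 14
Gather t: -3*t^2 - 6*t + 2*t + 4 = -3*t^2 - 4*t + 4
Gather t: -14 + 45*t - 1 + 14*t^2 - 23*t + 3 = 14*t^2 + 22*t - 12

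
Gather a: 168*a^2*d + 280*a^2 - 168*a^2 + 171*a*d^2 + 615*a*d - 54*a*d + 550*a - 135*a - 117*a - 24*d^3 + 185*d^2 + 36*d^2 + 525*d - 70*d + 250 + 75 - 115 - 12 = a^2*(168*d + 112) + a*(171*d^2 + 561*d + 298) - 24*d^3 + 221*d^2 + 455*d + 198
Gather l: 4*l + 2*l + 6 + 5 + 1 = 6*l + 12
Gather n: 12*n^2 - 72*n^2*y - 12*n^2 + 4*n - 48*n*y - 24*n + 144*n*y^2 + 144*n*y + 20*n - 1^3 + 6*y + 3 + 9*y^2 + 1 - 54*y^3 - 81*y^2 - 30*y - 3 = -72*n^2*y + n*(144*y^2 + 96*y) - 54*y^3 - 72*y^2 - 24*y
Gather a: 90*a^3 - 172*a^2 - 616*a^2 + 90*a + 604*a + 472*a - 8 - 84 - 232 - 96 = 90*a^3 - 788*a^2 + 1166*a - 420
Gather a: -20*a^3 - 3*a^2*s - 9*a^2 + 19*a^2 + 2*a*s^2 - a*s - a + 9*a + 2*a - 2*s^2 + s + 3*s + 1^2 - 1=-20*a^3 + a^2*(10 - 3*s) + a*(2*s^2 - s + 10) - 2*s^2 + 4*s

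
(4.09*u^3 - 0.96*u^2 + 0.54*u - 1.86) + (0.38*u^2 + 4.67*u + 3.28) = 4.09*u^3 - 0.58*u^2 + 5.21*u + 1.42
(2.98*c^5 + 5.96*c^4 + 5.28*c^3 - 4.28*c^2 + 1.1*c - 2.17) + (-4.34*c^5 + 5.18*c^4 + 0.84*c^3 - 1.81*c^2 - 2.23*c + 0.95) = -1.36*c^5 + 11.14*c^4 + 6.12*c^3 - 6.09*c^2 - 1.13*c - 1.22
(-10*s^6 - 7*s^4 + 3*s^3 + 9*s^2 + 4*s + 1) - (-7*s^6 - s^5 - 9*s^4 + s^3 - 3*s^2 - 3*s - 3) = -3*s^6 + s^5 + 2*s^4 + 2*s^3 + 12*s^2 + 7*s + 4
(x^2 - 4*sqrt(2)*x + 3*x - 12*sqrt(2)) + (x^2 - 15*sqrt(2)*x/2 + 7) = 2*x^2 - 23*sqrt(2)*x/2 + 3*x - 12*sqrt(2) + 7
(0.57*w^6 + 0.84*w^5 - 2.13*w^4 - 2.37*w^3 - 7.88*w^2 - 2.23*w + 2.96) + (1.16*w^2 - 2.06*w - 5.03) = 0.57*w^6 + 0.84*w^5 - 2.13*w^4 - 2.37*w^3 - 6.72*w^2 - 4.29*w - 2.07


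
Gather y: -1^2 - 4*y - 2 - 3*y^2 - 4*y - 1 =-3*y^2 - 8*y - 4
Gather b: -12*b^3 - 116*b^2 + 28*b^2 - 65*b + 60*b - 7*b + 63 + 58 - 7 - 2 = -12*b^3 - 88*b^2 - 12*b + 112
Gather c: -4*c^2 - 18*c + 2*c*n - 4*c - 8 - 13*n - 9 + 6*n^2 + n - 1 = -4*c^2 + c*(2*n - 22) + 6*n^2 - 12*n - 18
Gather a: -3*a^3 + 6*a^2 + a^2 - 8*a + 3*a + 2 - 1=-3*a^3 + 7*a^2 - 5*a + 1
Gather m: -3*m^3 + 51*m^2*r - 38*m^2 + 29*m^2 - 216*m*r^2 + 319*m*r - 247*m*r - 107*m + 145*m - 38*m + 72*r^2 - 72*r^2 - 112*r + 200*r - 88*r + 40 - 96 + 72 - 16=-3*m^3 + m^2*(51*r - 9) + m*(-216*r^2 + 72*r)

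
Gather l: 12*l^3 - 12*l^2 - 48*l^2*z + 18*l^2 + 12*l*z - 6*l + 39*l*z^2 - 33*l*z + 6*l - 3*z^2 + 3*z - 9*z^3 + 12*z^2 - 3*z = 12*l^3 + l^2*(6 - 48*z) + l*(39*z^2 - 21*z) - 9*z^3 + 9*z^2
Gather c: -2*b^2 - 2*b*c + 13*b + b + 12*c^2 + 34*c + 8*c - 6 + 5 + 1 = -2*b^2 + 14*b + 12*c^2 + c*(42 - 2*b)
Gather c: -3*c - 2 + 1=-3*c - 1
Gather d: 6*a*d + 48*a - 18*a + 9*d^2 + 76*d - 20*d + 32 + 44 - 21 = 30*a + 9*d^2 + d*(6*a + 56) + 55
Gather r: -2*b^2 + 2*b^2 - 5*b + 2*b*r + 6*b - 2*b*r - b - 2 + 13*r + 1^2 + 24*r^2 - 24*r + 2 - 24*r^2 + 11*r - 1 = 0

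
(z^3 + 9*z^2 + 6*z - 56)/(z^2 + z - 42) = (z^2 + 2*z - 8)/(z - 6)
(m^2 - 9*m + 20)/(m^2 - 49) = (m^2 - 9*m + 20)/(m^2 - 49)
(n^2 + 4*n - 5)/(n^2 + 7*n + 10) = (n - 1)/(n + 2)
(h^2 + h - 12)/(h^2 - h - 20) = (h - 3)/(h - 5)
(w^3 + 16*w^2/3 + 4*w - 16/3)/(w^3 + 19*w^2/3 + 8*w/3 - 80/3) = (3*w^2 + 4*w - 4)/(3*w^2 + 7*w - 20)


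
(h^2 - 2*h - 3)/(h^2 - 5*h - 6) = (h - 3)/(h - 6)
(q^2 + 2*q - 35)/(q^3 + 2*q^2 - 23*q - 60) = (q + 7)/(q^2 + 7*q + 12)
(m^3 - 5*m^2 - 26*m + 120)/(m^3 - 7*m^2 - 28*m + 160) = (m - 6)/(m - 8)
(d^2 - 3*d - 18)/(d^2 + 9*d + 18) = (d - 6)/(d + 6)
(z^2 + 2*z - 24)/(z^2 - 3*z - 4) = (z + 6)/(z + 1)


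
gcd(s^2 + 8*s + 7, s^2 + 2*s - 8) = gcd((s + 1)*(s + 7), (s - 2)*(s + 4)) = 1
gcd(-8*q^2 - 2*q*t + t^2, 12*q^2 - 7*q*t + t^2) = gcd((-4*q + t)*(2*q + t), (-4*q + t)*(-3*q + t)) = 4*q - t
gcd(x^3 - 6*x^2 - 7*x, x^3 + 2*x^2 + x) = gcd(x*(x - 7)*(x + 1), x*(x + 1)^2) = x^2 + x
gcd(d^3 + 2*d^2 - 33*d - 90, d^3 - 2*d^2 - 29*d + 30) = d^2 - d - 30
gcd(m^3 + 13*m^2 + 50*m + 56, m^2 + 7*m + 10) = m + 2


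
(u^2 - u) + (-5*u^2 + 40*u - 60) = -4*u^2 + 39*u - 60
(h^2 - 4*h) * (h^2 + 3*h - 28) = h^4 - h^3 - 40*h^2 + 112*h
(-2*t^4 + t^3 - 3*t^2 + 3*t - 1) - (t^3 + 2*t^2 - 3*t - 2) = -2*t^4 - 5*t^2 + 6*t + 1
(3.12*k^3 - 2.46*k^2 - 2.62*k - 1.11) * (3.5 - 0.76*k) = -2.3712*k^4 + 12.7896*k^3 - 6.6188*k^2 - 8.3264*k - 3.885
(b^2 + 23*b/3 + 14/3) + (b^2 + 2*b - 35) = 2*b^2 + 29*b/3 - 91/3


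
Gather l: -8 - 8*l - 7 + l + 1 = -7*l - 14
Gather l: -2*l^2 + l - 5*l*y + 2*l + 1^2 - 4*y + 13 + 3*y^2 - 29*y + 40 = -2*l^2 + l*(3 - 5*y) + 3*y^2 - 33*y + 54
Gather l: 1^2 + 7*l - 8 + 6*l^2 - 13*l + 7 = 6*l^2 - 6*l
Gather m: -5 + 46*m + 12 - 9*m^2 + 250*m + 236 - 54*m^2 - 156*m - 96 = -63*m^2 + 140*m + 147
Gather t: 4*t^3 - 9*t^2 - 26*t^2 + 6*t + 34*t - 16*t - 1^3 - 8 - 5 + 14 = 4*t^3 - 35*t^2 + 24*t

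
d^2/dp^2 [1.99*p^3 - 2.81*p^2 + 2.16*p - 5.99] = 11.94*p - 5.62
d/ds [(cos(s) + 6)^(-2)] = 2*sin(s)/(cos(s) + 6)^3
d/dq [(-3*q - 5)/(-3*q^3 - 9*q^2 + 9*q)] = (q*(q^2 + 3*q - 3) - (3*q + 5)*(q^2 + 2*q - 1))/(q^2*(q^2 + 3*q - 3)^2)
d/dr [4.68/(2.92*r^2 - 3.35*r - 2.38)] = (15.678 - 27.3312*r)/(-2.92*r^2 + 3.35*r + 2.38)^2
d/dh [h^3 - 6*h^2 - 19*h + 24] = 3*h^2 - 12*h - 19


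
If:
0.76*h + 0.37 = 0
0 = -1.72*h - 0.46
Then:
No Solution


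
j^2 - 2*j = j*(j - 2)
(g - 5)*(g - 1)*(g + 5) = g^3 - g^2 - 25*g + 25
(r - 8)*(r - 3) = r^2 - 11*r + 24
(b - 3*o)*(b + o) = b^2 - 2*b*o - 3*o^2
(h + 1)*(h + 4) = h^2 + 5*h + 4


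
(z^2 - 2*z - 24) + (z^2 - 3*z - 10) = 2*z^2 - 5*z - 34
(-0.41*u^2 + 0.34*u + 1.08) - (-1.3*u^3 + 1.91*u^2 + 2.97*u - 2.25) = 1.3*u^3 - 2.32*u^2 - 2.63*u + 3.33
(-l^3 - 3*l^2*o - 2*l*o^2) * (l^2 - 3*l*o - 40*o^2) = -l^5 + 47*l^3*o^2 + 126*l^2*o^3 + 80*l*o^4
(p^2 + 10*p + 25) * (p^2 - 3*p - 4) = p^4 + 7*p^3 - 9*p^2 - 115*p - 100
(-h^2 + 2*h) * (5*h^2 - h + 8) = -5*h^4 + 11*h^3 - 10*h^2 + 16*h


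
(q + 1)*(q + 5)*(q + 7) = q^3 + 13*q^2 + 47*q + 35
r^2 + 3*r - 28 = (r - 4)*(r + 7)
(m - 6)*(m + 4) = m^2 - 2*m - 24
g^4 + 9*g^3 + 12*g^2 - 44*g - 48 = (g - 2)*(g + 1)*(g + 4)*(g + 6)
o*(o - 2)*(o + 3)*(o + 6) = o^4 + 7*o^3 - 36*o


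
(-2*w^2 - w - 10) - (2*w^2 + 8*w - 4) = -4*w^2 - 9*w - 6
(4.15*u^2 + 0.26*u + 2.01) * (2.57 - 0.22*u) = -0.913*u^3 + 10.6083*u^2 + 0.226*u + 5.1657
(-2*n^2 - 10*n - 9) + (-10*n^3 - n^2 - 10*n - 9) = -10*n^3 - 3*n^2 - 20*n - 18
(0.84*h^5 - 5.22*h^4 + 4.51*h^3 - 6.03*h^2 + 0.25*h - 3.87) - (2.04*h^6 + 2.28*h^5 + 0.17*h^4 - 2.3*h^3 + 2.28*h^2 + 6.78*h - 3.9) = -2.04*h^6 - 1.44*h^5 - 5.39*h^4 + 6.81*h^3 - 8.31*h^2 - 6.53*h + 0.0299999999999998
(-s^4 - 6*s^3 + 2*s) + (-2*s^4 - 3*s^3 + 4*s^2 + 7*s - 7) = -3*s^4 - 9*s^3 + 4*s^2 + 9*s - 7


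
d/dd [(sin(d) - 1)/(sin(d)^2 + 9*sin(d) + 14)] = (2*sin(d) + cos(d)^2 + 22)*cos(d)/(sin(d)^2 + 9*sin(d) + 14)^2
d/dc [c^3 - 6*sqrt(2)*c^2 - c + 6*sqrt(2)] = 3*c^2 - 12*sqrt(2)*c - 1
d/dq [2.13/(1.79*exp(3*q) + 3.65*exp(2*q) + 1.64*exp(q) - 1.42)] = (-11.4381*exp(2*q) - 15.549*exp(q) - 3.4932)*exp(q)/(1.79*exp(3*q) + 3.65*exp(2*q) + 1.64*exp(q) - 1.42)^2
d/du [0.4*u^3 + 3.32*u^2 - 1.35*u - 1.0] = 1.2*u^2 + 6.64*u - 1.35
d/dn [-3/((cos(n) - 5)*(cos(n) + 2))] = 3*(3 - 2*cos(n))*sin(n)/((cos(n) - 5)^2*(cos(n) + 2)^2)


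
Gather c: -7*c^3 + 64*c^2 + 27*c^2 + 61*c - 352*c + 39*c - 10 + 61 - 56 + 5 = -7*c^3 + 91*c^2 - 252*c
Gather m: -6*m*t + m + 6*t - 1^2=m*(1 - 6*t) + 6*t - 1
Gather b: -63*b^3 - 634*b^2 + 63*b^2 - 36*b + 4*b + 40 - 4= -63*b^3 - 571*b^2 - 32*b + 36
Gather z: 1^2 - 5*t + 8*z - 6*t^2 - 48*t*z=-6*t^2 - 5*t + z*(8 - 48*t) + 1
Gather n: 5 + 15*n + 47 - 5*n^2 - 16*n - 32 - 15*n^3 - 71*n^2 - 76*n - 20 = -15*n^3 - 76*n^2 - 77*n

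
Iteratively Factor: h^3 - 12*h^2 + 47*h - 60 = (h - 3)*(h^2 - 9*h + 20) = (h - 4)*(h - 3)*(h - 5)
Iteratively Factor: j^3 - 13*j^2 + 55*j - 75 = (j - 5)*(j^2 - 8*j + 15) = (j - 5)*(j - 3)*(j - 5)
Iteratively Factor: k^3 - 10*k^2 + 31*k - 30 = (k - 5)*(k^2 - 5*k + 6) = (k - 5)*(k - 2)*(k - 3)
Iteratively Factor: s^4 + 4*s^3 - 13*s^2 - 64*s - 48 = (s - 4)*(s^3 + 8*s^2 + 19*s + 12) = (s - 4)*(s + 1)*(s^2 + 7*s + 12) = (s - 4)*(s + 1)*(s + 4)*(s + 3)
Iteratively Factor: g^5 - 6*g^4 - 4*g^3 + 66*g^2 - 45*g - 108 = (g - 4)*(g^4 - 2*g^3 - 12*g^2 + 18*g + 27) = (g - 4)*(g + 3)*(g^3 - 5*g^2 + 3*g + 9) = (g - 4)*(g - 3)*(g + 3)*(g^2 - 2*g - 3) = (g - 4)*(g - 3)*(g + 1)*(g + 3)*(g - 3)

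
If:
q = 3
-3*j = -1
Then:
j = 1/3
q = 3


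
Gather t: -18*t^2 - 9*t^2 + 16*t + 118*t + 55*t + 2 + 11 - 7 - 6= -27*t^2 + 189*t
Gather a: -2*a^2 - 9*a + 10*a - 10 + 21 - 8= -2*a^2 + a + 3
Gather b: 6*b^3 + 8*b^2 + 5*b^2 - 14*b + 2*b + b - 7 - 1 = 6*b^3 + 13*b^2 - 11*b - 8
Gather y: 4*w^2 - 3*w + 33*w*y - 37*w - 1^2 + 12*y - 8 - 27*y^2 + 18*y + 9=4*w^2 - 40*w - 27*y^2 + y*(33*w + 30)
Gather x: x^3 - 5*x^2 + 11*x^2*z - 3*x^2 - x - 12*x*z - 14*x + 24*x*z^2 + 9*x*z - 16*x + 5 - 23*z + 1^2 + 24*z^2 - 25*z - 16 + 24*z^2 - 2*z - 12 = x^3 + x^2*(11*z - 8) + x*(24*z^2 - 3*z - 31) + 48*z^2 - 50*z - 22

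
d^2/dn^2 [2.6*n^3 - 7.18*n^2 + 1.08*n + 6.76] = 15.6*n - 14.36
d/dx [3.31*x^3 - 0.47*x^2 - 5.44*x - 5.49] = 9.93*x^2 - 0.94*x - 5.44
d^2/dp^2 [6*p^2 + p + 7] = 12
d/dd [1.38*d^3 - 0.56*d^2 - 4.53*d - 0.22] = 4.14*d^2 - 1.12*d - 4.53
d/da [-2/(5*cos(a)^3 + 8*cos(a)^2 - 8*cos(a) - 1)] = 2*(-15*cos(a)^2 - 16*cos(a) + 8)*sin(a)/(5*cos(a)^3 + 8*cos(a)^2 - 8*cos(a) - 1)^2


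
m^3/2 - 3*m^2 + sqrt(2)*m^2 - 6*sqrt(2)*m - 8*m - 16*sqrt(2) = (m/2 + 1)*(m - 8)*(m + 2*sqrt(2))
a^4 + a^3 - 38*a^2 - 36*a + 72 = (a - 6)*(a - 1)*(a + 2)*(a + 6)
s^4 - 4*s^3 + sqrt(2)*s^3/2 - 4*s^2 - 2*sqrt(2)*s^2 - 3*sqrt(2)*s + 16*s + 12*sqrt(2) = (s - 4)*(s - 3*sqrt(2)/2)*(s + sqrt(2))^2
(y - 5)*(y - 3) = y^2 - 8*y + 15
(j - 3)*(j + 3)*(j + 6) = j^3 + 6*j^2 - 9*j - 54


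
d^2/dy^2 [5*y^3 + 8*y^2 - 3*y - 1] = 30*y + 16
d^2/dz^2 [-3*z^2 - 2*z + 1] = -6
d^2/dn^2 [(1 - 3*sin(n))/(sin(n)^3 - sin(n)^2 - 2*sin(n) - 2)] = (-12*sin(n)^7 + 18*sin(n)^6 - 20*sin(n)^5 - 102*sin(n)^4 + 94*sin(n)^3 + 86*sin(n)^2 - 76*sin(n) - 28)/(-sin(n)^3 + sin(n)^2 + 2*sin(n) + 2)^3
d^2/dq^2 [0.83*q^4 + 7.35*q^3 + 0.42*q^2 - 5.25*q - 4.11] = 9.96*q^2 + 44.1*q + 0.84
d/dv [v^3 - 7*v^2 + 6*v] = 3*v^2 - 14*v + 6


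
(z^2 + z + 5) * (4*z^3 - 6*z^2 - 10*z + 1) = 4*z^5 - 2*z^4 + 4*z^3 - 39*z^2 - 49*z + 5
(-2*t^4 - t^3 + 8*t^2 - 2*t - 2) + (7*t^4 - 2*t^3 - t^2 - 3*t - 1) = 5*t^4 - 3*t^3 + 7*t^2 - 5*t - 3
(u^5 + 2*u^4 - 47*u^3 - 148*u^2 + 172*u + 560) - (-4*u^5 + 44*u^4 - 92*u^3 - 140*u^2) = 5*u^5 - 42*u^4 + 45*u^3 - 8*u^2 + 172*u + 560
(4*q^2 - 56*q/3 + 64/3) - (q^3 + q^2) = -q^3 + 3*q^2 - 56*q/3 + 64/3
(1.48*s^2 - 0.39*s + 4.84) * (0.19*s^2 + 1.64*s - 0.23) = 0.2812*s^4 + 2.3531*s^3 - 0.0604*s^2 + 8.0273*s - 1.1132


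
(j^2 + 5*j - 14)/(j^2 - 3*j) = (j^2 + 5*j - 14)/(j*(j - 3))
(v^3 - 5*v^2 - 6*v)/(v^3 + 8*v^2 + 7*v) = (v - 6)/(v + 7)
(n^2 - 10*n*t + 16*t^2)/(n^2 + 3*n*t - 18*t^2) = (n^2 - 10*n*t + 16*t^2)/(n^2 + 3*n*t - 18*t^2)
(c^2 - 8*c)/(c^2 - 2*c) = (c - 8)/(c - 2)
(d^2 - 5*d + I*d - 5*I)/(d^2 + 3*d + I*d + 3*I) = (d - 5)/(d + 3)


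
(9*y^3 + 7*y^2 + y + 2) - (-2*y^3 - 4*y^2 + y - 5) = 11*y^3 + 11*y^2 + 7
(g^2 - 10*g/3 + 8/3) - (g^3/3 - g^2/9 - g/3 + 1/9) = -g^3/3 + 10*g^2/9 - 3*g + 23/9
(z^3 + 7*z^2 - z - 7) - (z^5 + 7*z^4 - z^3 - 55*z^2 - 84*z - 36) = -z^5 - 7*z^4 + 2*z^3 + 62*z^2 + 83*z + 29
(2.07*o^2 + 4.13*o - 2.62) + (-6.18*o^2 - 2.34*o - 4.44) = -4.11*o^2 + 1.79*o - 7.06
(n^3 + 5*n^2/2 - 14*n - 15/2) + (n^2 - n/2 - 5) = n^3 + 7*n^2/2 - 29*n/2 - 25/2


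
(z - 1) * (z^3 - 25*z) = z^4 - z^3 - 25*z^2 + 25*z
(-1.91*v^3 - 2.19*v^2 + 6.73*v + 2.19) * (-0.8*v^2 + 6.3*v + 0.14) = 1.528*v^5 - 10.281*v^4 - 19.4484*v^3 + 40.3404*v^2 + 14.7392*v + 0.3066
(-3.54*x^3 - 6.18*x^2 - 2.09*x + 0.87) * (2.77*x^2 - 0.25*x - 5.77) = -9.8058*x^5 - 16.2336*x^4 + 16.1815*x^3 + 38.591*x^2 + 11.8418*x - 5.0199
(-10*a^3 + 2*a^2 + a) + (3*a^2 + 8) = -10*a^3 + 5*a^2 + a + 8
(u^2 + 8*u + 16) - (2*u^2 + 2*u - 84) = -u^2 + 6*u + 100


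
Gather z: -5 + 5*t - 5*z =5*t - 5*z - 5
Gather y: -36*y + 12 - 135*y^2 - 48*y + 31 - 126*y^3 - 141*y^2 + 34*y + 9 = -126*y^3 - 276*y^2 - 50*y + 52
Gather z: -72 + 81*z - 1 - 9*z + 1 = 72*z - 72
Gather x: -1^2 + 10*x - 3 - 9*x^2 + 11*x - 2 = -9*x^2 + 21*x - 6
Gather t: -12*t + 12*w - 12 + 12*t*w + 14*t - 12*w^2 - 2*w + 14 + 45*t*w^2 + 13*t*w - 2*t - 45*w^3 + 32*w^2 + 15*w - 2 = t*(45*w^2 + 25*w) - 45*w^3 + 20*w^2 + 25*w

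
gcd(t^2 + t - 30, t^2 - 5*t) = t - 5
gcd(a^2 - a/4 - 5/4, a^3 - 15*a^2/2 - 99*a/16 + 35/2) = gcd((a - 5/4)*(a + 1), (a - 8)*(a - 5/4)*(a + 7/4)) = a - 5/4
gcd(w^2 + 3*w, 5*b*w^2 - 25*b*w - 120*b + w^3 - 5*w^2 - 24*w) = w + 3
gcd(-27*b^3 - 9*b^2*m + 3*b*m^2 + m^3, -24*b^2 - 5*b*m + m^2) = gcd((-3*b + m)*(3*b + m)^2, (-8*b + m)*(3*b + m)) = 3*b + m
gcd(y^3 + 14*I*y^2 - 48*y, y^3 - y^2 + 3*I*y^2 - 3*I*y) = y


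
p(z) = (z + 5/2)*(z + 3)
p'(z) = 2*z + 11/2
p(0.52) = 10.63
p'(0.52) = 6.54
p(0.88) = 13.11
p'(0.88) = 7.26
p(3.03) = 33.35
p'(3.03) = 11.56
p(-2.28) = 0.16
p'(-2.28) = 0.94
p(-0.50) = 5.00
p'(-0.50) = 4.50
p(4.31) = 49.78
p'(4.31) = 14.12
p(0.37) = 9.67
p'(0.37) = 6.24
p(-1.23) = 2.25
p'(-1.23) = 3.04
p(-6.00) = 10.50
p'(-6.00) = -6.50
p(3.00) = 33.00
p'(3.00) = 11.50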